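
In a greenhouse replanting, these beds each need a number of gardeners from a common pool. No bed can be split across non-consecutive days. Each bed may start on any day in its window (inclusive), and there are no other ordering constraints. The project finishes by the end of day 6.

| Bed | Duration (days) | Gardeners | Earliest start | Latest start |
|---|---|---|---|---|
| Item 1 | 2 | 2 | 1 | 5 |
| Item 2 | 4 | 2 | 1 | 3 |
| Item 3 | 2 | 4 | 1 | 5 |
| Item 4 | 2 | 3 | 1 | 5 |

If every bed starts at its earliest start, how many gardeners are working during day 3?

2

At early start, day 3 has: Item 2.
Demand: 2 = 2.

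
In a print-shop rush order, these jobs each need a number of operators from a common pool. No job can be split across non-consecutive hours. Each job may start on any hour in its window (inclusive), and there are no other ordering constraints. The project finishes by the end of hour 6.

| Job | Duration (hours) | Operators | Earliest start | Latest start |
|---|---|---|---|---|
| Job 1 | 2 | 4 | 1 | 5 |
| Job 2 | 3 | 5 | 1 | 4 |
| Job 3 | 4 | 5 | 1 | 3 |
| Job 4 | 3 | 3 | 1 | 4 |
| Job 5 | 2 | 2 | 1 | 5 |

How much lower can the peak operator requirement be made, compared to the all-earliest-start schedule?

Early-start peak: h1:19  h2:19  h3:13  h4:5  h5:0  h6:0 ⇒ 19.
Leveled (Job 1@1, Job 2@1, Job 3@3, Job 4@4, Job 5@4): h1:9  h2:9  h3:10  h4:10  h5:10  h6:8 ⇒ 10.
Reduction 19 − 10 = 9.

9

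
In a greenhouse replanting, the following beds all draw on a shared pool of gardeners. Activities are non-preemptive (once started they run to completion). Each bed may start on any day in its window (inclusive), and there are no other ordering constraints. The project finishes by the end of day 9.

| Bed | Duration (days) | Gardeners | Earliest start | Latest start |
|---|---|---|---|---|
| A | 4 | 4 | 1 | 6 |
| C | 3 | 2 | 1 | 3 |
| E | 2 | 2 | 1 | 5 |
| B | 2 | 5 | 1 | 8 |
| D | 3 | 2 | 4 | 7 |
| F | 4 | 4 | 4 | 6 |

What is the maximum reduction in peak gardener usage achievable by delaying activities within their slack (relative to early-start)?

5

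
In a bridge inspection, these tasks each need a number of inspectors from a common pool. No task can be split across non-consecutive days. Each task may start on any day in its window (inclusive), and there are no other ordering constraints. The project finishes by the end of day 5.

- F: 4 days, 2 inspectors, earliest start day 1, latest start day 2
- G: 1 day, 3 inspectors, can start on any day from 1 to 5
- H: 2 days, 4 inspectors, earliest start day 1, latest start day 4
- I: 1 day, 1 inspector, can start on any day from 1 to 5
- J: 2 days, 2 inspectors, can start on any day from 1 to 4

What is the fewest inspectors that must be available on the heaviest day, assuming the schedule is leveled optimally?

6

Early-start (F@1, G@1, H@1, I@1, J@1) gives peak 12: d1:12  d2:8  d3:2  d4:2  d5:0.
Shift H→2, J→4.
Schedule F@1, G@1, H@2, I@1, J@4: d1:6  d2:6  d3:6  d4:4  d5:2 — peak 6.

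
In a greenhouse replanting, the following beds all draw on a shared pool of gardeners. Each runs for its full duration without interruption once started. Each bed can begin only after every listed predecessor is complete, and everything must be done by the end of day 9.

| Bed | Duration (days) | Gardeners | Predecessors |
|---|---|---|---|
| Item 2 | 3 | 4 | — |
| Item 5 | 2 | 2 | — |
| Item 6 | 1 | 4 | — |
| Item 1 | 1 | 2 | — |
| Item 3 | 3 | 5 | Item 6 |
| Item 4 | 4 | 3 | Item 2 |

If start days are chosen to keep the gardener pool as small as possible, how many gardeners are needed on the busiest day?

8

Early-start (Item 2@1, Item 5@1, Item 6@1, Item 1@1, Item 3@2, Item 4@4) gives peak 12: d1:12  d2:11  d3:9  d4:8  d5:3  d6:3  d7:3  d8:0  d9:0.
Shift Item 6→3, Item 3→4.
Schedule Item 2@1, Item 5@1, Item 6@3, Item 1@1, Item 3@4, Item 4@4: d1:8  d2:6  d3:8  d4:8  d5:8  d6:8  d7:3  d8:0  d9:0 — peak 8.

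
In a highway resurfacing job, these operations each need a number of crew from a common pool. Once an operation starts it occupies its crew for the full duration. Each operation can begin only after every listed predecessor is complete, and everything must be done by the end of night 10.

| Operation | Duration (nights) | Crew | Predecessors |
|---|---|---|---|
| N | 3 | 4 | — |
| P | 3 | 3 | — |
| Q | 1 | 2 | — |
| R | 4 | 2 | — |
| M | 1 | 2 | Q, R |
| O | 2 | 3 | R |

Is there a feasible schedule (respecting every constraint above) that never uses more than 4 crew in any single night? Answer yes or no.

no

The minimum achievable peak is 5; 4 < 5, so no feasible schedule stays within the cap.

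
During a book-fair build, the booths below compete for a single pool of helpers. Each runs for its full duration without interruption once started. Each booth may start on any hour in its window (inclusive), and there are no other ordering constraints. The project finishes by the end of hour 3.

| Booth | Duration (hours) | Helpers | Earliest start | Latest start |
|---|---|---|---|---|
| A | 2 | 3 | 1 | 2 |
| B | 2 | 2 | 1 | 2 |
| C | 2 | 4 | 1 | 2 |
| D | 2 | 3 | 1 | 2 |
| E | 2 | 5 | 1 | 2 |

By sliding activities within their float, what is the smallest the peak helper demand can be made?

17

Schedule A@1, B@1, C@1, D@1, E@1: h1:17  h2:17  h3:0 — peak 17.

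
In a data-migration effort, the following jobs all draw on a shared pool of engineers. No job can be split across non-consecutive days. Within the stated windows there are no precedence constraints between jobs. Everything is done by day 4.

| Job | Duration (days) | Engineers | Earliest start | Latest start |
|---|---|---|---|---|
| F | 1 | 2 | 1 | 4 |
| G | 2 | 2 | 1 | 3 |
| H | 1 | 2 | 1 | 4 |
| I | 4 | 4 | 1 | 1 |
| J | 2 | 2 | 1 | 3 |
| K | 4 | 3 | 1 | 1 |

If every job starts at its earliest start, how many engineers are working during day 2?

At early start, day 2 has: G, I, J, K.
Demand: 2 + 4 + 2 + 3 = 11.

11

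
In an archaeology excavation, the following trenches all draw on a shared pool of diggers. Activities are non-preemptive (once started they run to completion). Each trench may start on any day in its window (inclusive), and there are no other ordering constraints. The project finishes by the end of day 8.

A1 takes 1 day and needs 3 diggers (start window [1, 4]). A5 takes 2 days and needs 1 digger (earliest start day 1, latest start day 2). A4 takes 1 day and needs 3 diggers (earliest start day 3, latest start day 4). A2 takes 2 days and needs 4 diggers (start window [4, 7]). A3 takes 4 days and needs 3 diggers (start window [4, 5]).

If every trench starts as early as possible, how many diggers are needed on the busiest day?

Early-start schedule: A1@1, A5@1, A4@3, A2@4, A3@4.
Load per day: day 1: 4, day 2: 1, day 3: 3, day 4: 7, day 5: 7, day 6: 3, day 7: 3, day 8: 0.
Peak is 7.

7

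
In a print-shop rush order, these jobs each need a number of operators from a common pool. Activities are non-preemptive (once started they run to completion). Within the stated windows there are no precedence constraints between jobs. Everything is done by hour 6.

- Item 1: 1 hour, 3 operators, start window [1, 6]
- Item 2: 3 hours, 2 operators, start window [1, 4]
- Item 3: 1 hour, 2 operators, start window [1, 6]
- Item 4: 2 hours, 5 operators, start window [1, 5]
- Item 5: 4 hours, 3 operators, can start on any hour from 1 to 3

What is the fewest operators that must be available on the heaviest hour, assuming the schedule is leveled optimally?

Early-start (Item 1@1, Item 2@1, Item 3@1, Item 4@1, Item 5@1) gives peak 15: h1:15  h2:10  h3:5  h4:3  h5:0  h6:0.
Shift Item 2→2, Item 3→2, Item 4→5.
Schedule Item 1@1, Item 2@2, Item 3@2, Item 4@5, Item 5@1: h1:6  h2:7  h3:5  h4:5  h5:5  h6:5 — peak 7.

7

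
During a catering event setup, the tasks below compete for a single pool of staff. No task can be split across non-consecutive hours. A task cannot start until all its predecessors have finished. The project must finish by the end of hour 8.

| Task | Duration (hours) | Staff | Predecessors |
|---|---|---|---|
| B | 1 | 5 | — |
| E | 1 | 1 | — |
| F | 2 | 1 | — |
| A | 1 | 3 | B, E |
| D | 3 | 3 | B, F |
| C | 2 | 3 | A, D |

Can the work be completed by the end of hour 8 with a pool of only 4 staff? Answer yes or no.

no

The minimum achievable peak is 5; 4 < 5, so no feasible schedule stays within the cap.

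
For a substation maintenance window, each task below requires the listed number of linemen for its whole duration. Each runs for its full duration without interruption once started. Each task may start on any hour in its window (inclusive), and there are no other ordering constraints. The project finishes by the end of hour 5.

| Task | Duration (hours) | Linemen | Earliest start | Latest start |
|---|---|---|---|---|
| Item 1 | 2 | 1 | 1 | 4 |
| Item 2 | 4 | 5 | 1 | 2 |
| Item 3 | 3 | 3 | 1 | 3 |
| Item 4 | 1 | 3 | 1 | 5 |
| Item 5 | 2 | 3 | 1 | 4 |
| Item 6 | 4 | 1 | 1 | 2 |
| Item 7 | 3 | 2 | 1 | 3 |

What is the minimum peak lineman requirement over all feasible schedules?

11

Early-start (Item 1@1, Item 2@1, Item 3@1, Item 4@1, Item 5@1, Item 6@1, Item 7@1) gives peak 18: h1:18  h2:15  h3:11  h4:6  h5:0.
Shift Item 4→5, Item 5→4, Item 7→3.
Schedule Item 1@1, Item 2@1, Item 3@1, Item 4@5, Item 5@4, Item 6@1, Item 7@3: h1:10  h2:10  h3:11  h4:11  h5:8 — peak 11.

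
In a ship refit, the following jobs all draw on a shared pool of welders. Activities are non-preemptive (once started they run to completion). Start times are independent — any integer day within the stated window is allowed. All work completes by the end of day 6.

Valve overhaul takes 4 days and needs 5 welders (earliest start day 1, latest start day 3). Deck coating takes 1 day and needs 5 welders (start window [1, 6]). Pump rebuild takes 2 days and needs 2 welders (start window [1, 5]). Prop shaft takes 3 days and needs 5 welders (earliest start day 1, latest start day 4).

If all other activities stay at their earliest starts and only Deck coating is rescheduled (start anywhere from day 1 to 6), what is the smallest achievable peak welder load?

Deck coating@1: d1:17  d2:12  d3:10  d4:5  d5:0  d6:0 → peak 17
Deck coating@2: d1:12  d2:17  d3:10  d4:5  d5:0  d6:0 → peak 17
Deck coating@3: d1:12  d2:12  d3:15  d4:5  d5:0  d6:0 → peak 15
Deck coating@4: d1:12  d2:12  d3:10  d4:10  d5:0  d6:0 → peak 12
Deck coating@5: d1:12  d2:12  d3:10  d4:5  d5:5  d6:0 → peak 12
Deck coating@6: d1:12  d2:12  d3:10  d4:5  d5:0  d6:5 → peak 12
Best is Deck coating@4, peak 12.

12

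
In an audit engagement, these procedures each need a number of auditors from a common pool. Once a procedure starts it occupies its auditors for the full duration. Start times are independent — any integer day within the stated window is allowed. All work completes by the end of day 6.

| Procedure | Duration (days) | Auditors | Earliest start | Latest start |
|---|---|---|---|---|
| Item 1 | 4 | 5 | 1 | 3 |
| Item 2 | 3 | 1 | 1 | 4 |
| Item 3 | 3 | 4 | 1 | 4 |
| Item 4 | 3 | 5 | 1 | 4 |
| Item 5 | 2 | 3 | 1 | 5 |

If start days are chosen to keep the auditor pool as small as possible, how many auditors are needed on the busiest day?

Early-start (Item 1@1, Item 2@1, Item 3@1, Item 4@1, Item 5@1) gives peak 18: d1:18  d2:18  d3:15  d4:5  d5:0  d6:0.
Shift Item 4→4, Item 5→5.
Schedule Item 1@1, Item 2@1, Item 3@1, Item 4@4, Item 5@5: d1:10  d2:10  d3:10  d4:10  d5:8  d6:8 — peak 10.
Total auditor-days = 56 over 6 days ⇒ peak ≥ ⌈56/6⌉ = 10, so 10 is optimal.

10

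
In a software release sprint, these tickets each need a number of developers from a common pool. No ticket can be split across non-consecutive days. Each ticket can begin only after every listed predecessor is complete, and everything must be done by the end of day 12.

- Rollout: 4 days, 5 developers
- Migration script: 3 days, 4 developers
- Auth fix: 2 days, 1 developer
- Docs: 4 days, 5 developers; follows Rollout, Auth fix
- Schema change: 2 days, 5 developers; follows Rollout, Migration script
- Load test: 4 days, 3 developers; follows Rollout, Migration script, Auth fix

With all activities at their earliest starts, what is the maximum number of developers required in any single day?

13

Early-start schedule: Rollout@1, Migration script@1, Auth fix@1, Docs@5, Schema change@5, Load test@5.
Load per day: day 1: 10, day 2: 10, day 3: 9, day 4: 5, day 5: 13, day 6: 13, day 7: 8, day 8: 8, day 9: 0, day 10: 0, day 11: 0, day 12: 0.
Peak is 13.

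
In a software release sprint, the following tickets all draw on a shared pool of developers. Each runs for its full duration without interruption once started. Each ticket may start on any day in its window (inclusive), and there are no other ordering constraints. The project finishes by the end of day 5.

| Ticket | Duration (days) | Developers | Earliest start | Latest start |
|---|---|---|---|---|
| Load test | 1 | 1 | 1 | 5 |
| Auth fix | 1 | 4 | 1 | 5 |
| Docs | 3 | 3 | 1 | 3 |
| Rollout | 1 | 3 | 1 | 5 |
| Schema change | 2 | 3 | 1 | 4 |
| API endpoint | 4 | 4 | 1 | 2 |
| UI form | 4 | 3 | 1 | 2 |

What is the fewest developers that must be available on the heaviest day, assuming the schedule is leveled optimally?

11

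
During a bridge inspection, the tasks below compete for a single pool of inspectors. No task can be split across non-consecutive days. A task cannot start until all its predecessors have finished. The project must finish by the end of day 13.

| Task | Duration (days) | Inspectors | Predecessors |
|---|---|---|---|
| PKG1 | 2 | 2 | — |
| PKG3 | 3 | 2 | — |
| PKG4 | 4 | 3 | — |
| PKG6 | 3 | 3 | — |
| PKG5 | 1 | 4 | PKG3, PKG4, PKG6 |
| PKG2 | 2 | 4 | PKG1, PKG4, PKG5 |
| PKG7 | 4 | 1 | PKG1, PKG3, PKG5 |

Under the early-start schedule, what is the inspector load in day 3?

At early start, day 3 has: PKG3, PKG4, PKG6.
Demand: 2 + 3 + 3 = 8.

8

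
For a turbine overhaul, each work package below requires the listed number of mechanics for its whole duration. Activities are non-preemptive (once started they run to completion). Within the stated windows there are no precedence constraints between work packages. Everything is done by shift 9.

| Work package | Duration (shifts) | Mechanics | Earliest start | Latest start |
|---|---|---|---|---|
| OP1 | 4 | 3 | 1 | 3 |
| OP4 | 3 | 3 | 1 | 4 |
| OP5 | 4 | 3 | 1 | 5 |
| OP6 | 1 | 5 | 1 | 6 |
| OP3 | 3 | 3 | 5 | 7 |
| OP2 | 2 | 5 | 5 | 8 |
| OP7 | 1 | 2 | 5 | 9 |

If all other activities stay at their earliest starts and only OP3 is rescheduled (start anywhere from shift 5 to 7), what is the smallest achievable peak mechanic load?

14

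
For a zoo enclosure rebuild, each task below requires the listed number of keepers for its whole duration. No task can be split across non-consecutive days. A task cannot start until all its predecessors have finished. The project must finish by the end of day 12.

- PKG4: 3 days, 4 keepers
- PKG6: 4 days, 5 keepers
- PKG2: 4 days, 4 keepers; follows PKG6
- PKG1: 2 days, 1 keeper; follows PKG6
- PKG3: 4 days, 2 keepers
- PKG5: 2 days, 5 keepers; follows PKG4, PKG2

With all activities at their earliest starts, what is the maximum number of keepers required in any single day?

Early-start schedule: PKG4@1, PKG6@1, PKG2@5, PKG1@5, PKG3@1, PKG5@9.
Load per day: day 1: 11, day 2: 11, day 3: 11, day 4: 7, day 5: 5, day 6: 5, day 7: 4, day 8: 4, day 9: 5, day 10: 5, day 11: 0, day 12: 0.
Peak is 11.

11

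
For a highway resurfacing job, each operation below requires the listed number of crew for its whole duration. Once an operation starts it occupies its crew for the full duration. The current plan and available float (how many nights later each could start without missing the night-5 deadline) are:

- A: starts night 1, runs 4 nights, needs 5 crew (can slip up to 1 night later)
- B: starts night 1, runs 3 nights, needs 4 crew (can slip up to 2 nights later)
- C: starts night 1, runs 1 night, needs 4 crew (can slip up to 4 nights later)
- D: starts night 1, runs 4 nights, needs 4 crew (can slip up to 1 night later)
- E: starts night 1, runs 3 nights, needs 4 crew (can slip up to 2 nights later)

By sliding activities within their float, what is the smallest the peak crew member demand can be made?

Early-start (A@1, B@1, C@1, D@1, E@1) gives peak 21: n1:21  n2:17  n3:17  n4:9  n5:0.
Shift E→2.
Schedule A@1, B@1, C@1, D@1, E@2: n1:17  n2:17  n3:17  n4:13  n5:0 — peak 17.

17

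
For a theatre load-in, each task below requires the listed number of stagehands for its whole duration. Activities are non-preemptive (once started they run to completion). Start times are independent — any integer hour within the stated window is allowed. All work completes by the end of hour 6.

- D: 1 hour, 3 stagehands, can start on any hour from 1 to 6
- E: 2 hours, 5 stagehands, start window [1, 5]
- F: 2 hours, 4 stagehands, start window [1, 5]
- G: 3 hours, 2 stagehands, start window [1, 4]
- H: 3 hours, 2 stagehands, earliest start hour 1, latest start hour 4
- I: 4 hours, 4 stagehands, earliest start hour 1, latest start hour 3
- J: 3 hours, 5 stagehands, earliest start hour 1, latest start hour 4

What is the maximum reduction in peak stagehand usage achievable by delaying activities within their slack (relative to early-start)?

Early-start peak: h1:25  h2:22  h3:13  h4:4  h5:0  h6:0 ⇒ 25.
Leveled (D@1, E@1, F@2, G@1, H@4, I@3, J@4): h1:10  h2:11  h3:10  h4:11  h5:11  h6:11 ⇒ 11.
Reduction 25 − 11 = 14.

14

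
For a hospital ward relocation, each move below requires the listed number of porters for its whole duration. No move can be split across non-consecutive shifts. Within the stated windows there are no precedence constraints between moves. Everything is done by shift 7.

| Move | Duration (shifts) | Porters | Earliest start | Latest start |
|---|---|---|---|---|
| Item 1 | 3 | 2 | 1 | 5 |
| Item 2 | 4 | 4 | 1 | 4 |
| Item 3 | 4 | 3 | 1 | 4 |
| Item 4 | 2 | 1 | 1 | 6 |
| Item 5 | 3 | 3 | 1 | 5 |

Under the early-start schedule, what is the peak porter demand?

Early-start schedule: Item 1@1, Item 2@1, Item 3@1, Item 4@1, Item 5@1.
Load per shift: shift 1: 13, shift 2: 13, shift 3: 12, shift 4: 7, shift 5: 0, shift 6: 0, shift 7: 0.
Peak is 13.

13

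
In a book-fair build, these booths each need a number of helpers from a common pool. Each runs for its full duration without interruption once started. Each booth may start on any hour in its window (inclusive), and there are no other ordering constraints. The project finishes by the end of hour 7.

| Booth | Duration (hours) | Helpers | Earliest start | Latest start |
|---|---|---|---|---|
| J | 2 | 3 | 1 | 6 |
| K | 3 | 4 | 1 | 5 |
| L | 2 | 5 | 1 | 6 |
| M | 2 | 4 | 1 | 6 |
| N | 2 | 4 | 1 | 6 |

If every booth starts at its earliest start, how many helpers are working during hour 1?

20

At early start, hour 1 has: J, K, L, M, N.
Demand: 3 + 4 + 5 + 4 + 4 = 20.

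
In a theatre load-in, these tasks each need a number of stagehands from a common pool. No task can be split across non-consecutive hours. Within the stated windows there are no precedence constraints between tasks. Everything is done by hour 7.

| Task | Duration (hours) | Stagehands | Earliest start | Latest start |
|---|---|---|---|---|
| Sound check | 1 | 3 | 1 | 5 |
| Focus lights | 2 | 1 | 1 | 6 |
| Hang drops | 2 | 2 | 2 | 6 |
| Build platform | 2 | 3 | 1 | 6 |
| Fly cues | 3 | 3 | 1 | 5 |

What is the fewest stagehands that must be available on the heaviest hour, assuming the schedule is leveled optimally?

Early-start (Sound check@1, Focus lights@1, Hang drops@2, Build platform@1, Fly cues@1) gives peak 10: h1:10  h2:9  h3:5  h4:0  h5:0  h6:0  h7:0.
Shift Build platform→3, Fly cues→5.
Schedule Sound check@1, Focus lights@1, Hang drops@2, Build platform@3, Fly cues@5: h1:4  h2:3  h3:5  h4:3  h5:3  h6:3  h7:3 — peak 5.

5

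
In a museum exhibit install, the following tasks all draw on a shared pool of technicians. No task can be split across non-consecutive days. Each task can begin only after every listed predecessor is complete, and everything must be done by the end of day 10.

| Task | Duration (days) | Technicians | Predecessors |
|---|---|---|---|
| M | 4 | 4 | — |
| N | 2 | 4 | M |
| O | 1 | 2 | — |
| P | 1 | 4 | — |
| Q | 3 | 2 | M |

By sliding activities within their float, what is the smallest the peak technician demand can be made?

Early-start (M@1, N@5, O@1, P@1, Q@5) gives peak 10: d1:10  d2:4  d3:4  d4:4  d5:6  d6:6  d7:2  d8:0  d9:0  d10:0.
Shift O→7, P→10, Q→7.
Schedule M@1, N@5, O@7, P@10, Q@7: d1:4  d2:4  d3:4  d4:4  d5:4  d6:4  d7:4  d8:2  d9:2  d10:4 — peak 4.
Total technician-days = 36 over 10 days ⇒ peak ≥ ⌈36/10⌉ = 4, so 4 is optimal.

4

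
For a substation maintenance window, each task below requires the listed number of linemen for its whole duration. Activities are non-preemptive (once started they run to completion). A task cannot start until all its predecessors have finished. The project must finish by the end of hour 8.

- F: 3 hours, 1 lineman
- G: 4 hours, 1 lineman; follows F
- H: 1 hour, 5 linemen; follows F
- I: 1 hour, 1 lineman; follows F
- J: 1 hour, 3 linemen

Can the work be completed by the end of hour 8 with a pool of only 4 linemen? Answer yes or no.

no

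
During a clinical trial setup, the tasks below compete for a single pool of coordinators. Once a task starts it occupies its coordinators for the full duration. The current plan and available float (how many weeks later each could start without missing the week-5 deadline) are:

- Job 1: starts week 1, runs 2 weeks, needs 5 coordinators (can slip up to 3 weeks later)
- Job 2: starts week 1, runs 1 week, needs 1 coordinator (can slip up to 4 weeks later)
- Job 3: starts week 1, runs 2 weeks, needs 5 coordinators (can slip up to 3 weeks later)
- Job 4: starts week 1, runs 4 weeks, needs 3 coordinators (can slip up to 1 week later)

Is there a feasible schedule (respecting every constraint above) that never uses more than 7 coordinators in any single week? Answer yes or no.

The minimum achievable peak is 8; 7 < 8, so no feasible schedule stays within the cap.

no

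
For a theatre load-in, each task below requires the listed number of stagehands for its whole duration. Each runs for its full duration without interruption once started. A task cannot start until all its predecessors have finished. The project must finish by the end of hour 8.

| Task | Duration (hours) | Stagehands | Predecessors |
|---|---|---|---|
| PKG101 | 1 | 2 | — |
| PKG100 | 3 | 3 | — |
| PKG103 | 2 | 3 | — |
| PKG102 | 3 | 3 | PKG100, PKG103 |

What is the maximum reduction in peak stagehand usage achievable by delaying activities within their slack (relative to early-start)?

3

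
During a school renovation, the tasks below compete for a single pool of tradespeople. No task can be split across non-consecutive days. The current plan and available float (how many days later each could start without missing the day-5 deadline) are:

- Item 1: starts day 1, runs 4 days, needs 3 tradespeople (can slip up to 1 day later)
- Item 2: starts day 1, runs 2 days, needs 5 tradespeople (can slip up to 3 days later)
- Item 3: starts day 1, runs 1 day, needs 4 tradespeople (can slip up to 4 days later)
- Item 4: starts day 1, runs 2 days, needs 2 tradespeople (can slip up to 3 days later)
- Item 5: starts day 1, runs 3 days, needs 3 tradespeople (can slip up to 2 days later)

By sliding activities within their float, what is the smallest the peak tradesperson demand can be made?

8

Early-start (Item 1@1, Item 2@1, Item 3@1, Item 4@1, Item 5@1) gives peak 17: d1:17  d2:13  d3:6  d4:3  d5:0.
Shift Item 3→5, Item 4→3, Item 5→3.
Schedule Item 1@1, Item 2@1, Item 3@5, Item 4@3, Item 5@3: d1:8  d2:8  d3:8  d4:8  d5:7 — peak 8.
Total tradesperson-days = 39 over 5 days ⇒ peak ≥ ⌈39/5⌉ = 8, so 8 is optimal.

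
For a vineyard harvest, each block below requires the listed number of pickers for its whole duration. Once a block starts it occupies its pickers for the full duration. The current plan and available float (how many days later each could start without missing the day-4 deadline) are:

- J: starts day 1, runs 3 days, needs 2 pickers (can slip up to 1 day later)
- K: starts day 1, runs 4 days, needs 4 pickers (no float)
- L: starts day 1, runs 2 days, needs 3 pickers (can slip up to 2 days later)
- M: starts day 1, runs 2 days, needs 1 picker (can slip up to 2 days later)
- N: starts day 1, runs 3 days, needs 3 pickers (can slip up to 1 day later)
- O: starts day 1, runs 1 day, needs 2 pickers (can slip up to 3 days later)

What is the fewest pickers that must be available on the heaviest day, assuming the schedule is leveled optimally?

12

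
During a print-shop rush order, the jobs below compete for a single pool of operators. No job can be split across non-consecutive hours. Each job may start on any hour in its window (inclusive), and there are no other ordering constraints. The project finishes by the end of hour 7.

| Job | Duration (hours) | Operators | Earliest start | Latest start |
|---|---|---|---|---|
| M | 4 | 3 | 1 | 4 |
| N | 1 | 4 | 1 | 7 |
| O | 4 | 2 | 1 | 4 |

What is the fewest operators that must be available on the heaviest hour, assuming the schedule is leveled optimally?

5

Early-start (M@1, N@1, O@1) gives peak 9: h1:9  h2:5  h3:5  h4:5  h5:0  h6:0  h7:0.
Shift N→5.
Schedule M@1, N@5, O@1: h1:5  h2:5  h3:5  h4:5  h5:4  h6:0  h7:0 — peak 5.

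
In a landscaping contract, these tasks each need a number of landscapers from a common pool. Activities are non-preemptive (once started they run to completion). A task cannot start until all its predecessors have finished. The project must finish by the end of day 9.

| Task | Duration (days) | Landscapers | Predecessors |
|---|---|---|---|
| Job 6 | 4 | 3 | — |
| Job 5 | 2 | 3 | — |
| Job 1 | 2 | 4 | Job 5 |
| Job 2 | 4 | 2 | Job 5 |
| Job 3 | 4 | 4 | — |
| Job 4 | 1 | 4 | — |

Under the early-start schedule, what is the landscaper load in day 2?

10

At early start, day 2 has: Job 6, Job 5, Job 3.
Demand: 3 + 3 + 4 = 10.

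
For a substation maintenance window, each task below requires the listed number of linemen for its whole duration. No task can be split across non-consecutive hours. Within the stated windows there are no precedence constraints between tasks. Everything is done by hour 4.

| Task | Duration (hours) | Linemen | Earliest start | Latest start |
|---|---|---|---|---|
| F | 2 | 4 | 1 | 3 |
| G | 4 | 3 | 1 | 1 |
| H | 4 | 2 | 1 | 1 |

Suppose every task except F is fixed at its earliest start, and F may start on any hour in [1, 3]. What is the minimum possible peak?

9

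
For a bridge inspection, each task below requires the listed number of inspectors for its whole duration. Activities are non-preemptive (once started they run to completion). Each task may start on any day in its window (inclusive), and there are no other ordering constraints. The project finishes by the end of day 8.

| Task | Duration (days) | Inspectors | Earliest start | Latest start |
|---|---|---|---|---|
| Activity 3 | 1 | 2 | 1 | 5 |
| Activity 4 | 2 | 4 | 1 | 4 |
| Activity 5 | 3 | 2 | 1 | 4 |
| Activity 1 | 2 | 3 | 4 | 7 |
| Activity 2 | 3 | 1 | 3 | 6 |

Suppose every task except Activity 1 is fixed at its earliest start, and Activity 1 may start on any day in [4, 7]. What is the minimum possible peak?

8

Activity 1@4: d1:8  d2:6  d3:3  d4:4  d5:4  d6:0  d7:0  d8:0 → peak 8
Activity 1@5: d1:8  d2:6  d3:3  d4:1  d5:4  d6:3  d7:0  d8:0 → peak 8
Activity 1@6: d1:8  d2:6  d3:3  d4:1  d5:1  d6:3  d7:3  d8:0 → peak 8
Activity 1@7: d1:8  d2:6  d3:3  d4:1  d5:1  d6:0  d7:3  d8:3 → peak 8
Best is Activity 1@4, peak 8.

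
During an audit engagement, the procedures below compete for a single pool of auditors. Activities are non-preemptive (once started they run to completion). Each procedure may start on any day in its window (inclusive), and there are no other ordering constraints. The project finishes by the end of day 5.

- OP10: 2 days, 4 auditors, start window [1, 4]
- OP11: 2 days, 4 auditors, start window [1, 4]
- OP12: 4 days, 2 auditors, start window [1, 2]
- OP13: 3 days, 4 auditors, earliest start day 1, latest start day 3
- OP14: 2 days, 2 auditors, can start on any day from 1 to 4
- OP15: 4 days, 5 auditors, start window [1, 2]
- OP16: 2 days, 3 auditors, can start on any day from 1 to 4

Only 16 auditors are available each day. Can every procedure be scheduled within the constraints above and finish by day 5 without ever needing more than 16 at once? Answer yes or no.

yes

Schedule OP10@1, OP11@1, OP12@1, OP13@3, OP14@3, OP15@1, OP16@3: d1:15  d2:15  d3:16  d4:16  d5:4 — peak 16 ≤ 16.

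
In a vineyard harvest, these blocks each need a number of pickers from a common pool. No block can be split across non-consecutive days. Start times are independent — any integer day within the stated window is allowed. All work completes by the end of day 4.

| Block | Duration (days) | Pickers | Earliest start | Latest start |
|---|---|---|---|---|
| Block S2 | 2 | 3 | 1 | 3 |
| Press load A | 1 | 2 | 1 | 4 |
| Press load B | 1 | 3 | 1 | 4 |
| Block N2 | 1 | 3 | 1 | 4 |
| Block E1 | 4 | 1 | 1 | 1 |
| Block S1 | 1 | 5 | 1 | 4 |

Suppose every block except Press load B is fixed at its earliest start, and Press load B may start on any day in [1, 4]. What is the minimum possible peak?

14

Press load B@1: d1:17  d2:4  d3:1  d4:1 → peak 17
Press load B@2: d1:14  d2:7  d3:1  d4:1 → peak 14
Press load B@3: d1:14  d2:4  d3:4  d4:1 → peak 14
Press load B@4: d1:14  d2:4  d3:1  d4:4 → peak 14
Best is Press load B@2, peak 14.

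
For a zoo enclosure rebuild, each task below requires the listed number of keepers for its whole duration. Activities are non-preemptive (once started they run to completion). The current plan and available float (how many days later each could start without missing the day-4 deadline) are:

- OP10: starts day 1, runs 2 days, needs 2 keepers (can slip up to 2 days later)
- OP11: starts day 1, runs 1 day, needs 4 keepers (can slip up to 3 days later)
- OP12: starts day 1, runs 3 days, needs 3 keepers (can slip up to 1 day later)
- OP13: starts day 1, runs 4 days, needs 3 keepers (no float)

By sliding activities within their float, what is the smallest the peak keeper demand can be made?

8

Early-start (OP10@1, OP11@1, OP12@1, OP13@1) gives peak 12: d1:12  d2:8  d3:6  d4:3.
Shift OP11→4.
Schedule OP10@1, OP11@4, OP12@1, OP13@1: d1:8  d2:8  d3:6  d4:7 — peak 8.
Total keeper-days = 29 over 4 days ⇒ peak ≥ ⌈29/4⌉ = 8, so 8 is optimal.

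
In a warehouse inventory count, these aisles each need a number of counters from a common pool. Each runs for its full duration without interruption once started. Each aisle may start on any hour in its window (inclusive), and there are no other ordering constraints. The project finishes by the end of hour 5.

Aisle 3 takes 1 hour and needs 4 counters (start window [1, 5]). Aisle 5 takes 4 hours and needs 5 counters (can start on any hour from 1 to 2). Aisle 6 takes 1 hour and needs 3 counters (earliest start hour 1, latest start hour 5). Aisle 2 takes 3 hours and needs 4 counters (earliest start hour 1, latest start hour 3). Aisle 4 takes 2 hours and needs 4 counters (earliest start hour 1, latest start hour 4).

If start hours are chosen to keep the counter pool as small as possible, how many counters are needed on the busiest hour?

11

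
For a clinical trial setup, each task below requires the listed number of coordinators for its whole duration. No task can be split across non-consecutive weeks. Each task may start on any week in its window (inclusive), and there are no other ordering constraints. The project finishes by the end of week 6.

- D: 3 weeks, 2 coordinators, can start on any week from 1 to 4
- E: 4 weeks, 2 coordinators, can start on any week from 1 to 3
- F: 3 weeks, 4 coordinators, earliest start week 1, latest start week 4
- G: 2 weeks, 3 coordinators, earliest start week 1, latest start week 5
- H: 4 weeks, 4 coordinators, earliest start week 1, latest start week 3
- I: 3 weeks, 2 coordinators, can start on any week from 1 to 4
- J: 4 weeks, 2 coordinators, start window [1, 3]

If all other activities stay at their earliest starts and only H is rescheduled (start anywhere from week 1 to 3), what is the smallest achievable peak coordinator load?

16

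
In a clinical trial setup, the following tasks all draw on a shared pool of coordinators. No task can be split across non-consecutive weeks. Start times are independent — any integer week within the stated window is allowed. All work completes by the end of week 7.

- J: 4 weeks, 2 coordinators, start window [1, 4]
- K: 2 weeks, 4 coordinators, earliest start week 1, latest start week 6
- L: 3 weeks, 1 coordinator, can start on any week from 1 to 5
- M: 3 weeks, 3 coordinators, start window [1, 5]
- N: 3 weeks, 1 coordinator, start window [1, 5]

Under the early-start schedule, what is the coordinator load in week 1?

11

At early start, week 1 has: J, K, L, M, N.
Demand: 2 + 4 + 1 + 3 + 1 = 11.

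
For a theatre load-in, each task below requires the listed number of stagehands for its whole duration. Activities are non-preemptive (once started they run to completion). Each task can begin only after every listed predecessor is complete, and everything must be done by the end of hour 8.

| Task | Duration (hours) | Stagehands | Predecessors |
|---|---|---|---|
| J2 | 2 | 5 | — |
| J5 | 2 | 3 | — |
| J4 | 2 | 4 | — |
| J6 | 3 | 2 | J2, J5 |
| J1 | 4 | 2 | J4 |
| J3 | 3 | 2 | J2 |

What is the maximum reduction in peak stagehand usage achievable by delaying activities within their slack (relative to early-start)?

5

Early-start peak: h1:12  h2:12  h3:6  h4:6  h5:6  h6:2  h7:0  h8:0 ⇒ 12.
Leveled (J2@1, J5@3, J4@3, J6@5, J1@5, J3@5): h1:5  h2:5  h3:7  h4:7  h5:6  h6:6  h7:6  h8:2 ⇒ 7.
Reduction 12 − 7 = 5.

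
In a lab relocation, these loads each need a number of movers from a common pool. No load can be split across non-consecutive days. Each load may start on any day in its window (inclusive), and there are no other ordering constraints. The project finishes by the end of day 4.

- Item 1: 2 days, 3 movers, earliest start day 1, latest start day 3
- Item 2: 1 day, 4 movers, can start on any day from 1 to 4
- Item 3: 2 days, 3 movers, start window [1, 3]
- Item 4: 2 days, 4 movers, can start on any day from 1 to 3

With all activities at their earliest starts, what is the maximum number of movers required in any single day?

14

Early-start schedule: Item 1@1, Item 2@1, Item 3@1, Item 4@1.
Load per day: day 1: 14, day 2: 10, day 3: 0, day 4: 0.
Peak is 14.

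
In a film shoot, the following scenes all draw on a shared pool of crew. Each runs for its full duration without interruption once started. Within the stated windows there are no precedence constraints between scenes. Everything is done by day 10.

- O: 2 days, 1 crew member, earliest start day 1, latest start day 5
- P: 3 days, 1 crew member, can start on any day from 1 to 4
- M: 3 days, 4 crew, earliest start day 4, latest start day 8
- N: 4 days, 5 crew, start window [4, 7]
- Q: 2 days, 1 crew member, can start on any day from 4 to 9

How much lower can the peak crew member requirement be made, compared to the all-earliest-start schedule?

Early-start peak: d1:2  d2:2  d3:1  d4:10  d5:10  d6:9  d7:5  d8:0  d9:0  d10:0 ⇒ 10.
Leveled (O@1, P@1, M@4, N@7, Q@4): d1:2  d2:2  d3:1  d4:5  d5:5  d6:4  d7:5  d8:5  d9:5  d10:5 ⇒ 5.
Reduction 10 − 5 = 5.

5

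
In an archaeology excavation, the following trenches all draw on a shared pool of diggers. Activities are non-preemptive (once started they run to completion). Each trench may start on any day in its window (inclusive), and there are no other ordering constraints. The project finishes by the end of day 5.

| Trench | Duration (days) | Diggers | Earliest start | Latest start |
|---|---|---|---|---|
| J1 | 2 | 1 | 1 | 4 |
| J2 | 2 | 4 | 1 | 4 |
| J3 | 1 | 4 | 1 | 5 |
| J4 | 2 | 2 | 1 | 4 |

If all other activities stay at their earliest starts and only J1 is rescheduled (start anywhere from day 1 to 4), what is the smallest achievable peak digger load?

J1@1: d1:11  d2:7  d3:0  d4:0  d5:0 → peak 11
J1@2: d1:10  d2:7  d3:1  d4:0  d5:0 → peak 10
J1@3: d1:10  d2:6  d3:1  d4:1  d5:0 → peak 10
J1@4: d1:10  d2:6  d3:0  d4:1  d5:1 → peak 10
Best is J1@2, peak 10.

10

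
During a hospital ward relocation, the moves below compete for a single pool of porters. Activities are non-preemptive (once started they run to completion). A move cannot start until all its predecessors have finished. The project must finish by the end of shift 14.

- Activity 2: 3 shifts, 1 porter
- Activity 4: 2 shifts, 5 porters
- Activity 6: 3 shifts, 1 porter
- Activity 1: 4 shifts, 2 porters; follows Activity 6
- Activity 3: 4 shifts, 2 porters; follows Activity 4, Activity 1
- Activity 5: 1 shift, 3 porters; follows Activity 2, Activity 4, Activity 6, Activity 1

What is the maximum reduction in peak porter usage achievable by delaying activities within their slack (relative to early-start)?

2

Early-start peak: s1:7  s2:7  s3:2  s4:2  s5:2  s6:2  s7:2  s8:5  s9:2  s10:2  s11:2  s12:0  s13:0  s14:0 ⇒ 7.
Leveled (Activity 2@1, Activity 4@4, Activity 6@1, Activity 1@6, Activity 3@10, Activity 5@10): s1:2  s2:2  s3:2  s4:5  s5:5  s6:2  s7:2  s8:2  s9:2  s10:5  s11:2  s12:2  s13:2  s14:0 ⇒ 5.
Reduction 7 − 5 = 2.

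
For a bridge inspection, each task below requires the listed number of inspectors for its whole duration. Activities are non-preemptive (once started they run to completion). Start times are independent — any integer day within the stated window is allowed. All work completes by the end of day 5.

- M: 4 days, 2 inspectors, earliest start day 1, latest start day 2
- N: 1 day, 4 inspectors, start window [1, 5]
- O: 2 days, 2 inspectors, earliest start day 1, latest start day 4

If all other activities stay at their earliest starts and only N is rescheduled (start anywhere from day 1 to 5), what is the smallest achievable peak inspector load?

4

N@1: d1:8  d2:4  d3:2  d4:2  d5:0 → peak 8
N@2: d1:4  d2:8  d3:2  d4:2  d5:0 → peak 8
N@3: d1:4  d2:4  d3:6  d4:2  d5:0 → peak 6
N@4: d1:4  d2:4  d3:2  d4:6  d5:0 → peak 6
N@5: d1:4  d2:4  d3:2  d4:2  d5:4 → peak 4
Best is N@5, peak 4.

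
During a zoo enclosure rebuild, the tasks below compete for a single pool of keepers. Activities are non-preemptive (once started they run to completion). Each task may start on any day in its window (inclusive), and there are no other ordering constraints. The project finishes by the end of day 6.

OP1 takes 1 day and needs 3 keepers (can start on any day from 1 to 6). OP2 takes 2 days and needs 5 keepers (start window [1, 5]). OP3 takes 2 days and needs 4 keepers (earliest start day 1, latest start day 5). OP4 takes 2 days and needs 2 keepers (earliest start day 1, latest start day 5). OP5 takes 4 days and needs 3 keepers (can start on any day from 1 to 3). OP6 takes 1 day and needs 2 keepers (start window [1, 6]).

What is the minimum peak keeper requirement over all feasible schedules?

Early-start (OP1@1, OP2@1, OP3@1, OP4@1, OP5@1, OP6@1) gives peak 19: d1:19  d2:14  d3:3  d4:3  d5:0  d6:0.
Shift OP2→5, OP3→2, OP4→4, OP6→4.
Schedule OP1@1, OP2@5, OP3@2, OP4@4, OP5@1, OP6@4: d1:6  d2:7  d3:7  d4:7  d5:7  d6:5 — peak 7.
Total keeper-days = 39 over 6 days ⇒ peak ≥ ⌈39/6⌉ = 7, so 7 is optimal.

7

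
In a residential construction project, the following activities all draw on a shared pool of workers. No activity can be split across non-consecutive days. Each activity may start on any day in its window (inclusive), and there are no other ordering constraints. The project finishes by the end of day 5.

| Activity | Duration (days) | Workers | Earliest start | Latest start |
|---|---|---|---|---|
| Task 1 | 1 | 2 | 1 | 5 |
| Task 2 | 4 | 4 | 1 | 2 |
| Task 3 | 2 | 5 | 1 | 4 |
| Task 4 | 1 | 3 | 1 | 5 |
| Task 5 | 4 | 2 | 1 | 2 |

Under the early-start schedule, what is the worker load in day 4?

6

At early start, day 4 has: Task 2, Task 5.
Demand: 4 + 2 = 6.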